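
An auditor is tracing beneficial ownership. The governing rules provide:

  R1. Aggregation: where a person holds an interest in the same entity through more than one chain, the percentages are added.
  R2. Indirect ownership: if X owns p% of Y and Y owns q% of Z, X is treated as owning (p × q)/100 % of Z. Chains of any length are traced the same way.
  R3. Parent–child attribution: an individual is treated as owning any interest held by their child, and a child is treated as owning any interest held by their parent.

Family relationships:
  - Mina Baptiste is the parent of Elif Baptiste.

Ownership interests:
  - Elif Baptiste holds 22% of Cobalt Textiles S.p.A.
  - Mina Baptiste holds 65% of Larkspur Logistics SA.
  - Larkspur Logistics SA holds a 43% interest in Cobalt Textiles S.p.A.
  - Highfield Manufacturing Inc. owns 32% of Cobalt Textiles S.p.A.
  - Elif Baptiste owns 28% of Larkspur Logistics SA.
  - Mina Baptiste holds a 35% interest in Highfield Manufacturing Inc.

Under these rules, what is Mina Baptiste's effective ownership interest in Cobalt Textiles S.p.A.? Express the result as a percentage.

73.19%

By parent–child attribution (R3), Mina Baptiste is treated as also owning Elif Baptiste's interest in Larkspur Logistics SA, giving 65% + 28% = 93%.
By parent–child attribution (R3), Mina Baptiste is treated as owning Elif Baptiste's 22% interest in Cobalt Textiles S.p.A.
Chain via Highfield Manufacturing Inc. (R2): 35% × 32% = 11.2% of Cobalt Textiles S.p.A.
Chain via Larkspur Logistics SA (R2): 93% × 43% = 39.99% of Cobalt Textiles S.p.A.
Direct interest in Cobalt Textiles S.p.A: 22%.
Aggregating (R1): 11.2% + 39.99% + 22% = 73.19%.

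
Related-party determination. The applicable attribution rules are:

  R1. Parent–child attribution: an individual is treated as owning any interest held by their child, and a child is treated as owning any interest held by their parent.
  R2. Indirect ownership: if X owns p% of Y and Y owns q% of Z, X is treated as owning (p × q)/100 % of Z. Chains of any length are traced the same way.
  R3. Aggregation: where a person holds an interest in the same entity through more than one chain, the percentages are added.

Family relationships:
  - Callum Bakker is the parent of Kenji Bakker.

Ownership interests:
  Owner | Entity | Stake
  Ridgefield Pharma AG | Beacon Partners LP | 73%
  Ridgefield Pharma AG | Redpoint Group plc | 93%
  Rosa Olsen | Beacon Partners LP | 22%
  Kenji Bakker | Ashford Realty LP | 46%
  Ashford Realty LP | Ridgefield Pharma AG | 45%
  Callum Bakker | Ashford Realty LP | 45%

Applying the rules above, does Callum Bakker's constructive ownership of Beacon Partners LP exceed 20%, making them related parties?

By parent–child attribution (R1), Callum Bakker is treated as also owning Kenji Bakker's interest in Ashford Realty LP, giving 45% + 46% = 91%.
Chain via Ashford Realty LP → Ridgefield Pharma AG (R2): 91% × 45% × 73% = 29.8935% of Beacon Partners LP.
29.8935% exceeds the 20% threshold, so Callum is a related party to Beacon Partners LP.

Yes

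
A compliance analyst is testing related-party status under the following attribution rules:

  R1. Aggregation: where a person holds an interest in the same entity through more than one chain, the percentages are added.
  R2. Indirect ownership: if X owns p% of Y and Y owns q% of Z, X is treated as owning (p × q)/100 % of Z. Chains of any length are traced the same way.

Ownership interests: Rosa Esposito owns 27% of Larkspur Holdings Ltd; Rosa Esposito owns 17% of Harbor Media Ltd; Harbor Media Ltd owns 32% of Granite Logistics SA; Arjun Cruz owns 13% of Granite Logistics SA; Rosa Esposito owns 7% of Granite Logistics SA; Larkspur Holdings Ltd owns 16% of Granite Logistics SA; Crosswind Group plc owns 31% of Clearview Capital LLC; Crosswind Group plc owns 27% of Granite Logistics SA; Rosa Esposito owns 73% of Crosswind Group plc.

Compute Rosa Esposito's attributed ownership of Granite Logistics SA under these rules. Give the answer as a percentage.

Chain via Harbor Media Ltd (R2): 17% × 32% = 5.44% of Granite Logistics SA.
Chain via Crosswind Group plc (R2): 73% × 27% = 19.71% of Granite Logistics SA.
Chain via Larkspur Holdings Ltd (R2): 27% × 16% = 4.32% of Granite Logistics SA.
Direct interest in Granite Logistics SA: 7%.
Aggregating (R1): 5.44% + 19.71% + 4.32% + 7% = 36.47%.

36.47%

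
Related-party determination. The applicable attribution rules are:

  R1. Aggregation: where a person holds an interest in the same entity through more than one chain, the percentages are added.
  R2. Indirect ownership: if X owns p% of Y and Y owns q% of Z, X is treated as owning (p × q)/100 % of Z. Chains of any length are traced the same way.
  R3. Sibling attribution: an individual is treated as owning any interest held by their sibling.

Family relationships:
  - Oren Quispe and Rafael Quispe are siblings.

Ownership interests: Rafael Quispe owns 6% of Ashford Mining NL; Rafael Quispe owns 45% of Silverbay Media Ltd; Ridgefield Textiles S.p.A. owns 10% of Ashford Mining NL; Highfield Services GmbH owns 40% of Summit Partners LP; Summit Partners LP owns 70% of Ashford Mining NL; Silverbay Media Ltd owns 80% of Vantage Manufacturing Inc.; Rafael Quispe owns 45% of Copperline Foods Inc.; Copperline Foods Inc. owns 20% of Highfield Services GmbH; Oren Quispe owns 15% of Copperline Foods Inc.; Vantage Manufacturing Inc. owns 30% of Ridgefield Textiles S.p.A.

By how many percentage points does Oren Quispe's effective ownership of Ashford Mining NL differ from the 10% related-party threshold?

By sibling attribution (R3), Oren Quispe is treated as also owning Rafael Quispe's interest in Copperline Foods Inc, giving 15% + 45% = 60%.
By sibling attribution (R3), Oren Quispe is treated as owning Rafael Quispe's 45% interest in Silverbay Media Ltd.
By sibling attribution (R3), Oren Quispe is treated as owning Rafael Quispe's 6% interest in Ashford Mining NL.
Chain via Copperline Foods Inc. → Highfield Services GmbH → Summit Partners LP (R2): 60% × 20% × 40% × 70% = 3.36% of Ashford Mining NL.
Chain via Silverbay Media Ltd → Vantage Manufacturing Inc. → Ridgefield Textiles S.p.A. (R2): 45% × 80% × 30% × 10% = 1.08% of Ashford Mining NL.
Direct interest in Ashford Mining NL: 6%.
Aggregating (R1): 3.36% + 1.08% + 6% = 10.44%.
10.44% exceeds the 10% threshold by 0.44 percentage points.

0.44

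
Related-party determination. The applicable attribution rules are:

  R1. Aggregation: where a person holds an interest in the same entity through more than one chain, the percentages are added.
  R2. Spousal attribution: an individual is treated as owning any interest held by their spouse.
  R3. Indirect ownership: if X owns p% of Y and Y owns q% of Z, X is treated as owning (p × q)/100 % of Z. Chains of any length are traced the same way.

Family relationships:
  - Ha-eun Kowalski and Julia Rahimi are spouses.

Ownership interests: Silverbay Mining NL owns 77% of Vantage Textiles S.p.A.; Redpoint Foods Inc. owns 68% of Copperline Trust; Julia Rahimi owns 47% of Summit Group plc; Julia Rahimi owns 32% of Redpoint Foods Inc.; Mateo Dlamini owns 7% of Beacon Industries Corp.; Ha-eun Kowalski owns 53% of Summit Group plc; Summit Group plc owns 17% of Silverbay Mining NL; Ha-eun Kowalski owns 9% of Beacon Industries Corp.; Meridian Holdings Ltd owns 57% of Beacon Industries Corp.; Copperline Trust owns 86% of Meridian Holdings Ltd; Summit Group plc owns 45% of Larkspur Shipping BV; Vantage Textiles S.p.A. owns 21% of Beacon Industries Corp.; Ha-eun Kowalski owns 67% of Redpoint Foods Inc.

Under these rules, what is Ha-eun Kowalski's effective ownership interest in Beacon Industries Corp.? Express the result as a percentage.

44.749164%

By spousal attribution (R2), Ha-eun Kowalski is treated as also owning Julia Rahimi's interest in Summit Group plc, giving 53% + 47% = 100%.
By spousal attribution (R2), Ha-eun Kowalski is treated as also owning Julia Rahimi's interest in Redpoint Foods Inc, giving 67% + 32% = 99%.
Chain via Summit Group plc → Silverbay Mining NL → Vantage Textiles S.p.A. (R3): 100% × 17% × 77% × 21% = 2.7489% of Beacon Industries Corp.
Chain via Redpoint Foods Inc. → Copperline Trust → Meridian Holdings Ltd (R3): 99% × 68% × 86% × 57% = 33.000264% of Beacon Industries Corp.
Direct interest in Beacon Industries Corp: 9%.
Aggregating (R1): 2.7489% + 33.000264% + 9% = 44.749164%.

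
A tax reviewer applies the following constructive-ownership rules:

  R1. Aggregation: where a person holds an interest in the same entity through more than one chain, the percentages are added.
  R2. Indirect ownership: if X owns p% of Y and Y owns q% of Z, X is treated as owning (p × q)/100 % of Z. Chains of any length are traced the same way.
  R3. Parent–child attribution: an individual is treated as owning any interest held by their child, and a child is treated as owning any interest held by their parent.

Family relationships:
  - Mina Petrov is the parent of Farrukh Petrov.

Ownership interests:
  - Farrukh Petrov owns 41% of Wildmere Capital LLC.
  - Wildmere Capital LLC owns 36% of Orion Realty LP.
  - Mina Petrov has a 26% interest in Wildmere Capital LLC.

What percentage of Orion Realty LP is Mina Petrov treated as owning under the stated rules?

24.12%

By parent–child attribution (R3), Mina Petrov is treated as also owning Farrukh Petrov's interest in Wildmere Capital LLC, giving 26% + 41% = 67%.
Chain via Wildmere Capital LLC (R2): 67% × 36% = 24.12% of Orion Realty LP.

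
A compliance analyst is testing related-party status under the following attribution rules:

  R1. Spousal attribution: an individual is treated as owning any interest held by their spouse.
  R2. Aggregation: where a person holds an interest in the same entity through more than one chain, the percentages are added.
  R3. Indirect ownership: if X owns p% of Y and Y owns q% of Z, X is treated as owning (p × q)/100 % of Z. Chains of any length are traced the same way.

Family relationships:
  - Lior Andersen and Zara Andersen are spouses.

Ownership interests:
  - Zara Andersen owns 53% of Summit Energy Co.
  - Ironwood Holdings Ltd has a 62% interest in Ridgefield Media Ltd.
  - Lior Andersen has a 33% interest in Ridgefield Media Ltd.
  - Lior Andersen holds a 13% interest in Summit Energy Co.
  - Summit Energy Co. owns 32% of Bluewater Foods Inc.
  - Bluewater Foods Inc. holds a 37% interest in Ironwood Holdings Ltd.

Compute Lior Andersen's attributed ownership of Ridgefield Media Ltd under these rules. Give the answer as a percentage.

37.844928%

By spousal attribution (R1), Lior Andersen is treated as also owning Zara Andersen's interest in Summit Energy Co, giving 13% + 53% = 66%.
Chain via Summit Energy Co. → Bluewater Foods Inc. → Ironwood Holdings Ltd (R3): 66% × 32% × 37% × 62% = 4.844928% of Ridgefield Media Ltd.
Direct interest in Ridgefield Media Ltd: 33%.
Aggregating (R2): 4.844928% + 33% = 37.844928%.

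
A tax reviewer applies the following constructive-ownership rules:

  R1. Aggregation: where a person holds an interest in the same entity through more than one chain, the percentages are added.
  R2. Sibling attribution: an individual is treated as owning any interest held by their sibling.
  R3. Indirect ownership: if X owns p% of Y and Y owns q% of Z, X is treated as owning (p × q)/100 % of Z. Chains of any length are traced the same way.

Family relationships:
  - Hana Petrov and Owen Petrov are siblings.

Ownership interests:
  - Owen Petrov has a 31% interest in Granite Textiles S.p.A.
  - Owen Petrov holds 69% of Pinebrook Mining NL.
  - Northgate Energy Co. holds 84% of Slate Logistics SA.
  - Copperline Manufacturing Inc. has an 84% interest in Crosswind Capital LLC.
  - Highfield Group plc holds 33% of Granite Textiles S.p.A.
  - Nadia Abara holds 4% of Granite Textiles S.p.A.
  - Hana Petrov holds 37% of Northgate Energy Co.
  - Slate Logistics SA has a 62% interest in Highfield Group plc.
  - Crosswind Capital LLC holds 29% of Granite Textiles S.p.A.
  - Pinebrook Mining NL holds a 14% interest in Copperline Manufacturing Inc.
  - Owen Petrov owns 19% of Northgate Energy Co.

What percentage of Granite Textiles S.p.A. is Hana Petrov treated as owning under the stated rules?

By sibling attribution (R2), Hana Petrov is treated as also owning Owen Petrov's interest in Northgate Energy Co, giving 37% + 19% = 56%.
By sibling attribution (R2), Hana Petrov is treated as owning Owen Petrov's 69% interest in Pinebrook Mining NL.
By sibling attribution (R2), Hana Petrov is treated as owning Owen Petrov's 31% interest in Granite Textiles S.p.A.
Chain via Northgate Energy Co. → Slate Logistics SA → Highfield Group plc (R3): 56% × 84% × 62% × 33% = 9.624384% of Granite Textiles S.p.A.
Chain via Pinebrook Mining NL → Copperline Manufacturing Inc. → Crosswind Capital LLC (R3): 69% × 14% × 84% × 29% = 2.353176% of Granite Textiles S.p.A.
Direct interest in Granite Textiles S.p.A: 31%.
Aggregating (R1): 9.624384% + 2.353176% + 31% = 42.97756%.

42.97756%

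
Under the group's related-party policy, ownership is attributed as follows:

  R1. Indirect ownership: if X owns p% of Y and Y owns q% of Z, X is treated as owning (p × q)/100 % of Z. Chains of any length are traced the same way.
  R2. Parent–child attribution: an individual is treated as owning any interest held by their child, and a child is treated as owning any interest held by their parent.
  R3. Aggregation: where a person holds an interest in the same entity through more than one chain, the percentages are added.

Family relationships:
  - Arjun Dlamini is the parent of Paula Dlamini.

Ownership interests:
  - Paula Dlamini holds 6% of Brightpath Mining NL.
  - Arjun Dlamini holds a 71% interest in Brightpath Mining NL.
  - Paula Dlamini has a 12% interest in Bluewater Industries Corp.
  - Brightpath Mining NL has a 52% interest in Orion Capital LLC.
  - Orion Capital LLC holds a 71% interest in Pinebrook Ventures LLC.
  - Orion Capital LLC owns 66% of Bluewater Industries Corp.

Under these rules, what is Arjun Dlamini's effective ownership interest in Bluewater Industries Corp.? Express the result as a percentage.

By parent–child attribution (R2), Arjun Dlamini is treated as also owning Paula Dlamini's interest in Brightpath Mining NL, giving 71% + 6% = 77%.
By parent–child attribution (R2), Arjun Dlamini is treated as owning Paula Dlamini's 12% interest in Bluewater Industries Corp.
Chain via Brightpath Mining NL → Orion Capital LLC (R1): 77% × 52% × 66% = 26.4264% of Bluewater Industries Corp.
Direct interest in Bluewater Industries Corp: 12%.
Aggregating (R3): 26.4264% + 12% = 38.4264%.

38.4264%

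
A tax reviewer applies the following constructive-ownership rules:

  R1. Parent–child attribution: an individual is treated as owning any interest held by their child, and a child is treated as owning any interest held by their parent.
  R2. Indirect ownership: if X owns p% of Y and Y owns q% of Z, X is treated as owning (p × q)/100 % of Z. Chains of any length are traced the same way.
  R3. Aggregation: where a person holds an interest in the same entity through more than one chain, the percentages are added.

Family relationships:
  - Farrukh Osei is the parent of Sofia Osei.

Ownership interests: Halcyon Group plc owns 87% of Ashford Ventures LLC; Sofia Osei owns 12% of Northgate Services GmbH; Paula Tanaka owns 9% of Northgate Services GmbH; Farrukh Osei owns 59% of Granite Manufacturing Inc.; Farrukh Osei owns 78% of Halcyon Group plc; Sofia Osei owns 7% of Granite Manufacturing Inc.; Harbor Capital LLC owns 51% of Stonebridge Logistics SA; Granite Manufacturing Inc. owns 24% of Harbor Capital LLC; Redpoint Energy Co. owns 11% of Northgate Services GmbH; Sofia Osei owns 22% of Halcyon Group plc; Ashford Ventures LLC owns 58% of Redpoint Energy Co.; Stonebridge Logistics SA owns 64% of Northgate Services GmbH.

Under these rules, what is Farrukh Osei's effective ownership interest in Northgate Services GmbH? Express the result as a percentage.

22.720776%

By parent–child attribution (R1), Farrukh Osei is treated as also owning Sofia Osei's interest in Granite Manufacturing Inc, giving 59% + 7% = 66%.
By parent–child attribution (R1), Farrukh Osei is treated as also owning Sofia Osei's interest in Halcyon Group plc, giving 78% + 22% = 100%.
By parent–child attribution (R1), Farrukh Osei is treated as owning Sofia Osei's 12% interest in Northgate Services GmbH.
Chain via Granite Manufacturing Inc. → Harbor Capital LLC → Stonebridge Logistics SA (R2): 66% × 24% × 51% × 64% = 5.170176% of Northgate Services GmbH.
Chain via Halcyon Group plc → Ashford Ventures LLC → Redpoint Energy Co. (R2): 100% × 87% × 58% × 11% = 5.5506% of Northgate Services GmbH.
Direct interest in Northgate Services GmbH: 12%.
Aggregating (R3): 5.170176% + 5.5506% + 12% = 22.720776%.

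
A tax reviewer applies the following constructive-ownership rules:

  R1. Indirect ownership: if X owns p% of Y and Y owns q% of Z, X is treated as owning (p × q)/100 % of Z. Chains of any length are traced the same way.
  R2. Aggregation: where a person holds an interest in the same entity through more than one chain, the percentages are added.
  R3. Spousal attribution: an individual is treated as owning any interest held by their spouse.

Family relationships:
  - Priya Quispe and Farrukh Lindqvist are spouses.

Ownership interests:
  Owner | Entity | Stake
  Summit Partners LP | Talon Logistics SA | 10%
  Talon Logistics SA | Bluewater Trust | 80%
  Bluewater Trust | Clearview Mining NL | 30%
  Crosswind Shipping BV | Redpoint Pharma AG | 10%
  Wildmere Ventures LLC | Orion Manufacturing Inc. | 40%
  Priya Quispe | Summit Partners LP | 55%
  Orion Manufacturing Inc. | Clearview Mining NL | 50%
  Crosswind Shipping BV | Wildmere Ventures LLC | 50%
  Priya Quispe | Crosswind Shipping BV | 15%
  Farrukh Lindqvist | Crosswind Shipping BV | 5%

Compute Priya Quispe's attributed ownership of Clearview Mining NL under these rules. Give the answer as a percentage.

3.32%

By spousal attribution (R3), Priya Quispe is treated as also owning Farrukh Lindqvist's interest in Crosswind Shipping BV, giving 15% + 5% = 20%.
Chain via Summit Partners LP → Talon Logistics SA → Bluewater Trust (R1): 55% × 10% × 80% × 30% = 1.32% of Clearview Mining NL.
Chain via Crosswind Shipping BV → Wildmere Ventures LLC → Orion Manufacturing Inc. (R1): 20% × 50% × 40% × 50% = 2% of Clearview Mining NL.
Aggregating (R2): 1.32% + 2% = 3.32%.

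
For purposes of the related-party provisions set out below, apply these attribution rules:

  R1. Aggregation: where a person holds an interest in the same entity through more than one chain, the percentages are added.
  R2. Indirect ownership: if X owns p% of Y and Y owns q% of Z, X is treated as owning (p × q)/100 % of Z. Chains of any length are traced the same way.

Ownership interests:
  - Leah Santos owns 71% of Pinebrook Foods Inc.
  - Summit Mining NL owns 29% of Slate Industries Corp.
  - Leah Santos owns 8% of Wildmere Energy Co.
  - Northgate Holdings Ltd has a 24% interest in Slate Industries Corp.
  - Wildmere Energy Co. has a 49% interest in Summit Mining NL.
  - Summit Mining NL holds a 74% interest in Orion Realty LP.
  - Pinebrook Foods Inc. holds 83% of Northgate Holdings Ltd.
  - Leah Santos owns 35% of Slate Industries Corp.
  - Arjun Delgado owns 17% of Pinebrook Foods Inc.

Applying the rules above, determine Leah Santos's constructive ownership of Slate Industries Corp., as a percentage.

50.28%

Chain via Wildmere Energy Co. → Summit Mining NL (R2): 8% × 49% × 29% = 1.1368% of Slate Industries Corp.
Chain via Pinebrook Foods Inc. → Northgate Holdings Ltd (R2): 71% × 83% × 24% = 14.1432% of Slate Industries Corp.
Direct interest in Slate Industries Corp: 35%.
Aggregating (R1): 1.1368% + 14.1432% + 35% = 50.28%.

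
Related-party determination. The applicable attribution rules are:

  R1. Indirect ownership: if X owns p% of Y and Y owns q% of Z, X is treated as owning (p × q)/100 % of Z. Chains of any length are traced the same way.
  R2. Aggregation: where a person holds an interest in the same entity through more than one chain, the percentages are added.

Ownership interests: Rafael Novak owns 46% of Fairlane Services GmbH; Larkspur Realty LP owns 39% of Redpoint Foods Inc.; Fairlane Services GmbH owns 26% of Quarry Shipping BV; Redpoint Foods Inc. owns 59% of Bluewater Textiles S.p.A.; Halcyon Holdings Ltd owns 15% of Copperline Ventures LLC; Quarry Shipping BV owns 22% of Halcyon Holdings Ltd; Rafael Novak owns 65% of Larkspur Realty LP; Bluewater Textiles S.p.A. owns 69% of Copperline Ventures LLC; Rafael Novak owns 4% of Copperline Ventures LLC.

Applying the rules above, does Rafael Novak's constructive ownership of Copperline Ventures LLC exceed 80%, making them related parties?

Chain via Larkspur Realty LP → Redpoint Foods Inc. → Bluewater Textiles S.p.A. (R1): 65% × 39% × 59% × 69% = 10.319985% of Copperline Ventures LLC.
Chain via Fairlane Services GmbH → Quarry Shipping BV → Halcyon Holdings Ltd (R1): 46% × 26% × 22% × 15% = 0.39468% of Copperline Ventures LLC.
Direct interest in Copperline Ventures LLC: 4%.
Aggregating (R2): 10.319985% + 0.39468% + 4% = 14.714665%.
14.714665% does not exceed the 80% threshold, so Rafael is not a related party to Copperline Ventures LLC.

No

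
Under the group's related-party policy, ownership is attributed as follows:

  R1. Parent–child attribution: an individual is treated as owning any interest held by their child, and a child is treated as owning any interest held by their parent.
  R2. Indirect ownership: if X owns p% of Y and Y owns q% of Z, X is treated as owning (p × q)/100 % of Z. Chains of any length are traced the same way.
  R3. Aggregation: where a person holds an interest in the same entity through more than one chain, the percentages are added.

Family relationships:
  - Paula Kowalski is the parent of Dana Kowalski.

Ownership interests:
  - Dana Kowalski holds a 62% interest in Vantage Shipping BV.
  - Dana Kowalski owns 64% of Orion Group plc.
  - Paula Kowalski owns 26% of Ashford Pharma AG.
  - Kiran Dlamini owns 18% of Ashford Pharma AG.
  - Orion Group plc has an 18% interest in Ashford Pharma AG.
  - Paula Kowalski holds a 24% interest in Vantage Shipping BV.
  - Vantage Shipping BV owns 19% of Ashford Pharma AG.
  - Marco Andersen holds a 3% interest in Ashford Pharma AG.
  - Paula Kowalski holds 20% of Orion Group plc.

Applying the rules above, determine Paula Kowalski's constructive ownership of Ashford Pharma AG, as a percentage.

By parent–child attribution (R1), Paula Kowalski is treated as also owning Dana Kowalski's interest in Vantage Shipping BV, giving 24% + 62% = 86%.
By parent–child attribution (R1), Paula Kowalski is treated as also owning Dana Kowalski's interest in Orion Group plc, giving 20% + 64% = 84%.
Chain via Vantage Shipping BV (R2): 86% × 19% = 16.34% of Ashford Pharma AG.
Chain via Orion Group plc (R2): 84% × 18% = 15.12% of Ashford Pharma AG.
Direct interest in Ashford Pharma AG: 26%.
Aggregating (R3): 16.34% + 15.12% + 26% = 57.46%.

57.46%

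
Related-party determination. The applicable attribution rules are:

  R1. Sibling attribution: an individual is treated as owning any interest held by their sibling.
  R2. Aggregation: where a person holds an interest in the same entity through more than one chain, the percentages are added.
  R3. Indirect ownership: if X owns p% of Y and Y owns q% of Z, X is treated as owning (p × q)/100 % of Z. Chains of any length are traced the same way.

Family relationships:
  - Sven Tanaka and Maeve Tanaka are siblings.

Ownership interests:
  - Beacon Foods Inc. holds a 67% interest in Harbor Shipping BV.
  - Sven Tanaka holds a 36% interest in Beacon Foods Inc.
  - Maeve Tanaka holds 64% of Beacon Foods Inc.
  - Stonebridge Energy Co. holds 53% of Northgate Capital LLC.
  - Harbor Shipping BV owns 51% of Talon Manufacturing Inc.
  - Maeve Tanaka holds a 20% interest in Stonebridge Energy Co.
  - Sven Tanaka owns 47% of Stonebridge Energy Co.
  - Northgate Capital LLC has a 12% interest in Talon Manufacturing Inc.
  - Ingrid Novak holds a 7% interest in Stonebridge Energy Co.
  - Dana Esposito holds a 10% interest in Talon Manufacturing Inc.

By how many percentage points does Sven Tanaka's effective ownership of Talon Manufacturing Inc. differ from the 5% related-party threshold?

33.4312

By sibling attribution (R1), Sven Tanaka is treated as also owning Maeve Tanaka's interest in Stonebridge Energy Co, giving 47% + 20% = 67%.
By sibling attribution (R1), Sven Tanaka is treated as also owning Maeve Tanaka's interest in Beacon Foods Inc, giving 36% + 64% = 100%.
Chain via Stonebridge Energy Co. → Northgate Capital LLC (R3): 67% × 53% × 12% = 4.2612% of Talon Manufacturing Inc.
Chain via Beacon Foods Inc. → Harbor Shipping BV (R3): 100% × 67% × 51% = 34.17% of Talon Manufacturing Inc.
Aggregating (R2): 4.2612% + 34.17% = 38.4312%.
38.4312% exceeds the 5% threshold by 33.4312 percentage points.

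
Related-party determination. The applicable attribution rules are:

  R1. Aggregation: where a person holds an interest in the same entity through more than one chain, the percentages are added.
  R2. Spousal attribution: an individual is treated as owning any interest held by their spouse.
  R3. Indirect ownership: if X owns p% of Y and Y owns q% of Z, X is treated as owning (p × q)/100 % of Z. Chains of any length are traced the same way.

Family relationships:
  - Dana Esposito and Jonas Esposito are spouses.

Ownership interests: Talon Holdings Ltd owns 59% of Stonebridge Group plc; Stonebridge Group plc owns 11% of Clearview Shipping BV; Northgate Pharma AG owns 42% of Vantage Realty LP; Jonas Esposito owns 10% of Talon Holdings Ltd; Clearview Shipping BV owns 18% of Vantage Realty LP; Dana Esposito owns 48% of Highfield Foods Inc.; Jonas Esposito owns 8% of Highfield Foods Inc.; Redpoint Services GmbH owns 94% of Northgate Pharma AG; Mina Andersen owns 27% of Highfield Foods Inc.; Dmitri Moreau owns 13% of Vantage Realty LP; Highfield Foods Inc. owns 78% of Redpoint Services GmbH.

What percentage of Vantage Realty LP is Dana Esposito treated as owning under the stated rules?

17.361684%

By spousal attribution (R2), Dana Esposito is treated as also owning Jonas Esposito's interest in Highfield Foods Inc, giving 48% + 8% = 56%.
By spousal attribution (R2), Dana Esposito is treated as owning Jonas Esposito's 10% interest in Talon Holdings Ltd.
Chain via Highfield Foods Inc. → Redpoint Services GmbH → Northgate Pharma AG (R3): 56% × 78% × 94% × 42% = 17.244864% of Vantage Realty LP.
Chain via Talon Holdings Ltd → Stonebridge Group plc → Clearview Shipping BV (R3): 10% × 59% × 11% × 18% = 0.11682% of Vantage Realty LP.
Aggregating (R1): 17.244864% + 0.11682% = 17.361684%.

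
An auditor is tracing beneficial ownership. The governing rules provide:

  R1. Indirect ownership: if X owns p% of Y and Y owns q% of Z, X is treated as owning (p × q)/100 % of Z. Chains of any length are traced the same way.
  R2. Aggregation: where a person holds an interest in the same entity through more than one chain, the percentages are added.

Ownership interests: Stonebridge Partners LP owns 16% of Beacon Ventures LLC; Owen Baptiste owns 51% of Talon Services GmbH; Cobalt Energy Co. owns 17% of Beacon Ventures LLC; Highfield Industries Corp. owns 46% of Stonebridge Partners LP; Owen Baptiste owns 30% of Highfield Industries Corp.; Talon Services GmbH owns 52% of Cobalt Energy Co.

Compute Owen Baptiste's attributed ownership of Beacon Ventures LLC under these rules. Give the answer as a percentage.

Chain via Highfield Industries Corp. → Stonebridge Partners LP (R1): 30% × 46% × 16% = 2.208% of Beacon Ventures LLC.
Chain via Talon Services GmbH → Cobalt Energy Co. (R1): 51% × 52% × 17% = 4.5084% of Beacon Ventures LLC.
Aggregating (R2): 2.208% + 4.5084% = 6.7164%.

6.7164%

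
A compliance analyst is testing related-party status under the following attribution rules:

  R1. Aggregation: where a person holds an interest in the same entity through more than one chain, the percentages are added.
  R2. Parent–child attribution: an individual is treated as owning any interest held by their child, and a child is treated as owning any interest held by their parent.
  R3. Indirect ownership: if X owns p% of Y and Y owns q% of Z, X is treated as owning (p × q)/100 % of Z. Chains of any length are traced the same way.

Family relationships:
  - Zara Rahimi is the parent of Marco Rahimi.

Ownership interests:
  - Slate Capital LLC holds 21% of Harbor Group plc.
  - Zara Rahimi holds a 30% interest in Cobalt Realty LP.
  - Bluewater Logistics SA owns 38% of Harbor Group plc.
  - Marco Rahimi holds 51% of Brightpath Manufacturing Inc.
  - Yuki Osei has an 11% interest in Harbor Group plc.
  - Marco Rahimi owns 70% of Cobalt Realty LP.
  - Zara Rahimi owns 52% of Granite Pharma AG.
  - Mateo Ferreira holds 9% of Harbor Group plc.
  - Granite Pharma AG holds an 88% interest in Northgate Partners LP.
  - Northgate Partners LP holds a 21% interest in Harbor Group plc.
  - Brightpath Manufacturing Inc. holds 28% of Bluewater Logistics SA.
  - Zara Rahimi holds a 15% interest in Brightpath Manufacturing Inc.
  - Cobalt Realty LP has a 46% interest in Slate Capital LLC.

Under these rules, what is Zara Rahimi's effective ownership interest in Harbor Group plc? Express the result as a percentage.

By parent–child attribution (R2), Zara Rahimi is treated as also owning Marco Rahimi's interest in Cobalt Realty LP, giving 30% + 70% = 100%.
By parent–child attribution (R2), Zara Rahimi is treated as also owning Marco Rahimi's interest in Brightpath Manufacturing Inc, giving 15% + 51% = 66%.
Chain via Granite Pharma AG → Northgate Partners LP (R3): 52% × 88% × 21% = 9.6096% of Harbor Group plc.
Chain via Cobalt Realty LP → Slate Capital LLC (R3): 100% × 46% × 21% = 9.66% of Harbor Group plc.
Chain via Brightpath Manufacturing Inc. → Bluewater Logistics SA (R3): 66% × 28% × 38% = 7.0224% of Harbor Group plc.
Aggregating (R1): 9.6096% + 9.66% + 7.0224% = 26.292%.

26.292%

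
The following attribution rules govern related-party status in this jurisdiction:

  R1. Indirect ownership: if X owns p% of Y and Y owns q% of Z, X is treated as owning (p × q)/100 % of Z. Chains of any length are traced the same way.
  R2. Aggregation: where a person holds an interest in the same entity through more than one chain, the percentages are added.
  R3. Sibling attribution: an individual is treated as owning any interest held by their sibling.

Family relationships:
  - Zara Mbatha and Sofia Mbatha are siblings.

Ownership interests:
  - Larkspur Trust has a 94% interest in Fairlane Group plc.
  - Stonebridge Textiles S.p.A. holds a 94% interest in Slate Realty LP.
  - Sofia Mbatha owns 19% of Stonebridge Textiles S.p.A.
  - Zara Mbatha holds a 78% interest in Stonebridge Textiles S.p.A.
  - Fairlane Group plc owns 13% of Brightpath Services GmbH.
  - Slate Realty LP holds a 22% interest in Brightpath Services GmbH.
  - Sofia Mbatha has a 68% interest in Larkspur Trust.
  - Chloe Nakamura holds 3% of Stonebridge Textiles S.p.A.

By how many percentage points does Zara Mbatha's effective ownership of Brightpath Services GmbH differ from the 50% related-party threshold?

By sibling attribution (R3), Zara Mbatha is treated as also owning Sofia Mbatha's interest in Stonebridge Textiles S.p.A, giving 78% + 19% = 97%.
By sibling attribution (R3), Zara Mbatha is treated as owning Sofia Mbatha's 68% interest in Larkspur Trust.
Chain via Stonebridge Textiles S.p.A. → Slate Realty LP (R1): 97% × 94% × 22% = 20.0596% of Brightpath Services GmbH.
Chain via Larkspur Trust → Fairlane Group plc (R1): 68% × 94% × 13% = 8.3096% of Brightpath Services GmbH.
Aggregating (R2): 20.0596% + 8.3096% = 28.3692%.
28.3692% falls short of the 50% threshold by 21.6308 percentage points.

21.6308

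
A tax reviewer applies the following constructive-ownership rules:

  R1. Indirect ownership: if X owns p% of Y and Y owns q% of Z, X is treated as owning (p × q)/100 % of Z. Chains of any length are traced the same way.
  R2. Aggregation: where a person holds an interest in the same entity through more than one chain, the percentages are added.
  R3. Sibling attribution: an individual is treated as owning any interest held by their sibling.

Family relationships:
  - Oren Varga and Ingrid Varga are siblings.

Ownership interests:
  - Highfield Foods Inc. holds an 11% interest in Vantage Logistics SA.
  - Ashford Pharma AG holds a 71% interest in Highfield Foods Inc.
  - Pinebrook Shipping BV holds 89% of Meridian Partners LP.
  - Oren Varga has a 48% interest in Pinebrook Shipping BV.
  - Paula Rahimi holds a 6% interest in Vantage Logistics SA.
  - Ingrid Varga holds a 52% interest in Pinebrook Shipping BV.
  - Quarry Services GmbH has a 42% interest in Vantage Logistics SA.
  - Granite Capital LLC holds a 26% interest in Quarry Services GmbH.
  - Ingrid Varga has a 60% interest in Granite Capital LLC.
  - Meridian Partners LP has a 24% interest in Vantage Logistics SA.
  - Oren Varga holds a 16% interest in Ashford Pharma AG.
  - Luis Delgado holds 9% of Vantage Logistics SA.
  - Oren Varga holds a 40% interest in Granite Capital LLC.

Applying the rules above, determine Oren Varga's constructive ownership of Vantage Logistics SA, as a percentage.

By sibling attribution (R3), Oren Varga is treated as also owning Ingrid Varga's interest in Granite Capital LLC, giving 40% + 60% = 100%.
By sibling attribution (R3), Oren Varga is treated as also owning Ingrid Varga's interest in Pinebrook Shipping BV, giving 48% + 52% = 100%.
Chain via Granite Capital LLC → Quarry Services GmbH (R1): 100% × 26% × 42% = 10.92% of Vantage Logistics SA.
Chain via Pinebrook Shipping BV → Meridian Partners LP (R1): 100% × 89% × 24% = 21.36% of Vantage Logistics SA.
Chain via Ashford Pharma AG → Highfield Foods Inc. (R1): 16% × 71% × 11% = 1.2496% of Vantage Logistics SA.
Aggregating (R2): 10.92% + 21.36% + 1.2496% = 33.5296%.

33.5296%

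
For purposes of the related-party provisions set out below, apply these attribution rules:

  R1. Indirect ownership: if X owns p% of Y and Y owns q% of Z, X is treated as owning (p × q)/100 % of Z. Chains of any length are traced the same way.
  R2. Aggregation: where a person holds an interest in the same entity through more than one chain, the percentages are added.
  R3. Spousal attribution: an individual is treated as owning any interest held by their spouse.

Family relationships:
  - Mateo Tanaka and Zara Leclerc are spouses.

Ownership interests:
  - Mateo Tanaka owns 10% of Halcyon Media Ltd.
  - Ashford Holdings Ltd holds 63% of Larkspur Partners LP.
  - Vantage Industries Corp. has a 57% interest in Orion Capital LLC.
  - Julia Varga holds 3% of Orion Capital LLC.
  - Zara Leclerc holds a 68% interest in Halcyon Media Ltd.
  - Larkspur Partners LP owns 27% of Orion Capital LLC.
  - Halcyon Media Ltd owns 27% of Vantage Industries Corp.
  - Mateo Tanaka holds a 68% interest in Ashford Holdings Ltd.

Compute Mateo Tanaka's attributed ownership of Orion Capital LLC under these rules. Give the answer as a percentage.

23.571%

By spousal attribution (R3), Mateo Tanaka is treated as also owning Zara Leclerc's interest in Halcyon Media Ltd, giving 10% + 68% = 78%.
Chain via Halcyon Media Ltd → Vantage Industries Corp. (R1): 78% × 27% × 57% = 12.0042% of Orion Capital LLC.
Chain via Ashford Holdings Ltd → Larkspur Partners LP (R1): 68% × 63% × 27% = 11.5668% of Orion Capital LLC.
Aggregating (R2): 12.0042% + 11.5668% = 23.571%.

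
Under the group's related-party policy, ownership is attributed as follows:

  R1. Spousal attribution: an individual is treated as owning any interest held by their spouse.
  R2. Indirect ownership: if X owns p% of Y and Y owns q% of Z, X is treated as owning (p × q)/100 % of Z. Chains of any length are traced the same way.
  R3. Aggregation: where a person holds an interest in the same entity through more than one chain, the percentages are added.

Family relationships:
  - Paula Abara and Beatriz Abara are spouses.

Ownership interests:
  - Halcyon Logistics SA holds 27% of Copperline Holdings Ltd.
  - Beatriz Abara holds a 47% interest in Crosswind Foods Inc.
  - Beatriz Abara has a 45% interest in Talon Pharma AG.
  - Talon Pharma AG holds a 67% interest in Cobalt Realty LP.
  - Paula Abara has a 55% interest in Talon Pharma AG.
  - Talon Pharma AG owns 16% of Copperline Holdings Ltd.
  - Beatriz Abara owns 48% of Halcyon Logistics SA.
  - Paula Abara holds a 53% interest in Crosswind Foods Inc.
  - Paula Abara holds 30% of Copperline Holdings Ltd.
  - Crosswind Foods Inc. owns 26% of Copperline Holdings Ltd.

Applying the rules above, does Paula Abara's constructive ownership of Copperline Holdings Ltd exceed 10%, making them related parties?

By spousal attribution (R1), Paula Abara is treated as also owning Beatriz Abara's interest in Crosswind Foods Inc, giving 53% + 47% = 100%.
By spousal attribution (R1), Paula Abara is treated as also owning Beatriz Abara's interest in Talon Pharma AG, giving 55% + 45% = 100%.
By spousal attribution (R1), Paula Abara is treated as owning Beatriz Abara's 48% interest in Halcyon Logistics SA.
Chain via Crosswind Foods Inc. (R2): 100% × 26% = 26% of Copperline Holdings Ltd.
Chain via Talon Pharma AG (R2): 100% × 16% = 16% of Copperline Holdings Ltd.
Direct interest in Copperline Holdings Ltd: 30%.
Chain via Halcyon Logistics SA (R2): 48% × 27% = 12.96% of Copperline Holdings Ltd.
Aggregating (R3): 26% + 16% + 30% + 12.96% = 84.96%.
84.96% exceeds the 10% threshold, so Paula is a related party to Copperline Holdings Ltd.

Yes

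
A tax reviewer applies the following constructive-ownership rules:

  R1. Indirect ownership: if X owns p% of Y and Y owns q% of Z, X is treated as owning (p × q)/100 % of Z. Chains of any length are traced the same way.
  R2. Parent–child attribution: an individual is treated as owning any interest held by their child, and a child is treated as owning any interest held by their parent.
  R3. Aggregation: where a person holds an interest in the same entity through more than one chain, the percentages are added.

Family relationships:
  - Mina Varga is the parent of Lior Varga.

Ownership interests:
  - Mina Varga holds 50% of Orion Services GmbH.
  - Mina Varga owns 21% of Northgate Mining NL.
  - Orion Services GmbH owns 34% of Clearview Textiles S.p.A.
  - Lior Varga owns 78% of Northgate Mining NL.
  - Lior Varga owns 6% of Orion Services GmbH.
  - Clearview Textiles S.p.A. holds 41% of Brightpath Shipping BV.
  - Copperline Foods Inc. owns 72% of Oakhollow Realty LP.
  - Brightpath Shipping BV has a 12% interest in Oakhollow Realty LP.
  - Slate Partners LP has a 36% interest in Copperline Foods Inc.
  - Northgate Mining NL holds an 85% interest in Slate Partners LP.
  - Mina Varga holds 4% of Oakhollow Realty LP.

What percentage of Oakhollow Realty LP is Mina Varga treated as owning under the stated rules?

26.748448%

By parent–child attribution (R2), Mina Varga is treated as also owning Lior Varga's interest in Orion Services GmbH, giving 50% + 6% = 56%.
By parent–child attribution (R2), Mina Varga is treated as also owning Lior Varga's interest in Northgate Mining NL, giving 21% + 78% = 99%.
Chain via Orion Services GmbH → Clearview Textiles S.p.A. → Brightpath Shipping BV (R1): 56% × 34% × 41% × 12% = 0.936768% of Oakhollow Realty LP.
Chain via Northgate Mining NL → Slate Partners LP → Copperline Foods Inc. (R1): 99% × 85% × 36% × 72% = 21.81168% of Oakhollow Realty LP.
Direct interest in Oakhollow Realty LP: 4%.
Aggregating (R3): 0.936768% + 21.81168% + 4% = 26.748448%.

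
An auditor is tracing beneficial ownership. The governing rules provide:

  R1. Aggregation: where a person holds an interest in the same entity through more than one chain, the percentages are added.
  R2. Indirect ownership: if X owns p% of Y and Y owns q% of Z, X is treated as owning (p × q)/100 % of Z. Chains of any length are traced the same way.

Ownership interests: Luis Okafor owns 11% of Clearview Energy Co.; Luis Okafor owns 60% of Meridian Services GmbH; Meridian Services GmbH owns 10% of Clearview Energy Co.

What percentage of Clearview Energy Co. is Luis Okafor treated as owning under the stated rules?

17%

Chain via Meridian Services GmbH (R2): 60% × 10% = 6% of Clearview Energy Co.
Direct interest in Clearview Energy Co: 11%.
Aggregating (R1): 6% + 11% = 17%.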